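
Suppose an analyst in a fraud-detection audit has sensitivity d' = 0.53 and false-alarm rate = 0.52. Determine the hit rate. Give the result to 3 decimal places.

hit rate = 0.719

z(false-alarm rate) = z(0.52) = 0.0502
z(H) = z(FA) + d' = 0.0502 + 0.53 = 0.5802
hit rate = Φ(0.5802) = 0.7191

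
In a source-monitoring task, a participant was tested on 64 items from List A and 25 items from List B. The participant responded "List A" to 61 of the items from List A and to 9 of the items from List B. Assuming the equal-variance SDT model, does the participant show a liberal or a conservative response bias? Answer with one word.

liberal

z(H) = 1.676, z(FA) = -0.358
c = −½·(z(H) + z(FA)) = -0.659
c < 0 → liberal criterion (biased toward responding “yes”).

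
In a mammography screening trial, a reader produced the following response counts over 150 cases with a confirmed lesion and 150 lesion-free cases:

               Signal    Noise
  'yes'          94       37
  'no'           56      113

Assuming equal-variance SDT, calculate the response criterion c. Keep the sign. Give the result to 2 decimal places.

H = 94/150 = 0.6267
FA = 37/150 = 0.2467
Φ⁻¹(H) = 0.3231
Φ⁻¹(FA) = -0.6849
c = −½·[z(H) + z(FA)] = −0.5 × (0.3231 + (-0.6849)) = 0.1809
c > 0: the reader has a conservative response bias.

c = 0.18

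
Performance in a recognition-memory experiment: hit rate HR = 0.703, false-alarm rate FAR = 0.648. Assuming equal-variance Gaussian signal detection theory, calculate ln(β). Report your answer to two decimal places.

Φ⁻¹(H) = Φ⁻¹(0.703) = 0.533
Φ⁻¹(FA) = Φ⁻¹(0.648) = 0.380
ln β = −½·[z(H)² − z(FA)²] = −0.5 × (0.284 − 0.144) = -0.070

ln β = -0.07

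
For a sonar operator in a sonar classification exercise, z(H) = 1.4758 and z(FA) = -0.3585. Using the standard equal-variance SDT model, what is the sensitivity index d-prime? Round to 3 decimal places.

d-prime = 1.834

d' = z(H) − z(FA) = 1.4758 − (-0.3585) = 1.8343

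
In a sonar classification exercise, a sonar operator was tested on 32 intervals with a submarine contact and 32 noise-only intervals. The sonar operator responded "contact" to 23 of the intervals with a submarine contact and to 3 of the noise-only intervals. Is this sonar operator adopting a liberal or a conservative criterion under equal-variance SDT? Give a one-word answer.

z(H) = 0.579, z(FA) = -1.318
c = −½·(z(H) + z(FA)) = 0.3695
c > 0 → conservative criterion (biased toward responding “no”).

conservative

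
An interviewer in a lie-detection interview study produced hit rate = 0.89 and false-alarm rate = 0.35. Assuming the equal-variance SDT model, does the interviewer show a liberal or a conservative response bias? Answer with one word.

z(H) = 1.227, z(FA) = -0.385
c = −½·(z(H) + z(FA)) = -0.421
c < 0 → liberal criterion (biased toward responding “yes”).

liberal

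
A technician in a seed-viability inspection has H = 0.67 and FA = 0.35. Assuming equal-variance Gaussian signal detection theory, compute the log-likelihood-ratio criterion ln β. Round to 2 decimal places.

ln β = -0.02

Φ⁻¹(0.67) = 0.440, Φ⁻¹(0.35) = -0.385
ln β = −½·[z(H)² − z(FA)²] = −0.5 × (0.194 − 0.148) = -0.023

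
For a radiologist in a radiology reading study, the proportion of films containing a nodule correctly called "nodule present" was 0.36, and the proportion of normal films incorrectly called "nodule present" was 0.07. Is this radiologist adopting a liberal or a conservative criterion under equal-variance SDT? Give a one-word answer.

conservative

z(H) = -0.358, z(FA) = -1.476
c = −½·(z(H) + z(FA)) = 0.917
c > 0 → conservative criterion (biased toward responding “no”).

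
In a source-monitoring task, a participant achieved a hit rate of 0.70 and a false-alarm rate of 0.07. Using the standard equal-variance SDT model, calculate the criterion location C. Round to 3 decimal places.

z(H) = z(0.70) = 0.5244
z(FA) = z(0.07) = -1.4758
c = −½·[z(H) + z(FA)] = −0.5 × (0.5244 + (-1.4758)) = 0.4757

C = 0.476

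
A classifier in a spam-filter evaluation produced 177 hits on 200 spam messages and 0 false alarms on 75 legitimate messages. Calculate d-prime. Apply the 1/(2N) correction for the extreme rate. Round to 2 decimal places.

The false-alarm rate is 0/75 = 0, so apply the 1/(2N) correction: FA → 1/(2·75) = 0.00667.
z(H) = z(0.88500) = 1.200
z(FA) = z(0.00667) = -2.475
d' = 1.200 − (-2.475) = 3.675

d-prime = 3.68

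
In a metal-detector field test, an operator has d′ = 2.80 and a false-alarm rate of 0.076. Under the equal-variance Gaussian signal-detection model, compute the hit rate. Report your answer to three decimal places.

z(false-alarm rate) = z(0.076) = -1.4325
z(H) = z(FA) + d' = -1.4325 + 2.80 = 1.3675
hit rate = Φ(1.3675) = 0.9143

hit rate = 0.914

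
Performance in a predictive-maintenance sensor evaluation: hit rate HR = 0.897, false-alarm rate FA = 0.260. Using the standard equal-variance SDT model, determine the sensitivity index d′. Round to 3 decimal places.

z(H) = z(0.897) = 1.2646
z(FA) = z(0.260) = -0.6433
d' = z(H) − z(FA) = 1.2646 − (-0.6433) = 1.9079

d′ = 1.908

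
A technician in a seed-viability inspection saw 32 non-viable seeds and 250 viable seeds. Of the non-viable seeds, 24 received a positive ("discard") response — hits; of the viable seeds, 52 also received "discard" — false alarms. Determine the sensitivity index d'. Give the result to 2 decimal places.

d' = 1.49

H = 24/32 = 0.7500
FA = 52/250 = 0.2080
Φ⁻¹(H) = Φ⁻¹(0.7500) = 0.6745
Φ⁻¹(FA) = Φ⁻¹(0.2080) = -0.8134
d' = z(H) − z(FA) = 0.6745 − (-0.8134) = 1.4879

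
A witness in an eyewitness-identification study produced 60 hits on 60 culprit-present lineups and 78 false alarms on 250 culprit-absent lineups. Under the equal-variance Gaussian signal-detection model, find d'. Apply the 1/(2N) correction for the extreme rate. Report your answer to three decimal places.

The hit rate is 60/60 = 1, so apply the 1/(2N) correction: H → 1 − 1/(2·60) = 0.99167.
z(H) = z(0.99167) = 2.3941
z(FA) = z(0.31200) = -0.4902
d' = 2.3941 − (-0.4902) = 2.8843

d' = 2.884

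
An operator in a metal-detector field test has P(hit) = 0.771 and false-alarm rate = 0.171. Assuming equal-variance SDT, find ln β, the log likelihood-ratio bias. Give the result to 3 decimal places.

ln β = 0.176

z(H) = z(0.771) = 0.7421
z(FA) = z(0.171) = -0.9502
ln β = −½·[z(H)² − z(FA)²] = −0.5 × (0.5507 − 0.9029) = 0.1761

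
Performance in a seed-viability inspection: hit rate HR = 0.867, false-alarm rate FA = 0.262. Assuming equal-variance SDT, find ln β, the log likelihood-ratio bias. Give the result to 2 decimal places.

ln β = -0.42

Φ⁻¹(H) = Φ⁻¹(0.867) = 1.112
Φ⁻¹(FA) = Φ⁻¹(0.262) = -0.637
ln β = −½·[z(H)² − z(FA)²] = −0.5 × (1.237 − 0.406) = -0.4155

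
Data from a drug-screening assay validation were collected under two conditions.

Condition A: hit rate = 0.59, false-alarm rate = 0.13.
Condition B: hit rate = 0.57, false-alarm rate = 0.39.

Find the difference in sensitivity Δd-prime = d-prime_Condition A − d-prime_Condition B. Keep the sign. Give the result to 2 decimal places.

Condition A: z(0.59) = 0.228, z(0.13) = -1.126, d' = 1.354
Condition B: z(0.57) = 0.176, z(0.39) = -0.279, d' = 0.455
Δd' = d'_Condition A − d'_Condition B = 1.354 − 0.455 = 0.899
Condition A has the higher sensitivity.

Δd-prime = 0.90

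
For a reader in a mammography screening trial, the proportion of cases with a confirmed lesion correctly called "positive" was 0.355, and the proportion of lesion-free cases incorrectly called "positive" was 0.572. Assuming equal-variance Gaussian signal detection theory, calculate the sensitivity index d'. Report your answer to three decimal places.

z(0.355) = -0.3719, z(0.572) = 0.1815
d' = z(H) − z(FA) = -0.3719 − 0.1815 = -0.5534

d' = -0.553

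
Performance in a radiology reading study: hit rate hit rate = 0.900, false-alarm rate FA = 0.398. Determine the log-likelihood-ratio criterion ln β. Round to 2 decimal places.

ln β = -0.79

z(0.900) = 1.282, z(0.398) = -0.259
ln β = −½·[z(H)² − z(FA)²] = −0.5 × (1.644 − 0.067) = -0.7885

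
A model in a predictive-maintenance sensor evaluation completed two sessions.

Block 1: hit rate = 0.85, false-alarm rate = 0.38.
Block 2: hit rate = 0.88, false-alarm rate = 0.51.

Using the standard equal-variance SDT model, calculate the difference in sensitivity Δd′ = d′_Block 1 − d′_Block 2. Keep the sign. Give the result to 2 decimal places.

Block 1: z(0.85) = 1.036, z(0.38) = -0.305, d' = 1.341
Block 2: z(0.88) = 1.175, z(0.51) = 0.025, d' = 1.150
Δd' = d'_Block 1 − d'_Block 2 = 1.341 − 1.150 = 0.191
Block 1 has the higher sensitivity.

Δd′ = 0.19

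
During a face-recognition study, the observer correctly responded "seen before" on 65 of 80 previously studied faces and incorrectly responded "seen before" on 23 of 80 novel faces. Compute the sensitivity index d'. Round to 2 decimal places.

d' = 1.45

H = 65/80 = 0.8125
FA = 23/80 = 0.2875
z(H) = 0.8871
z(FA) = -0.5607
d' = z(H) − z(FA) = 0.8871 − (-0.5607) = 1.4478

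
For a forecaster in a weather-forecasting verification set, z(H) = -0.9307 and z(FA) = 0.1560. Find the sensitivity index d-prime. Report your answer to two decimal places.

d-prime = -1.09

d' = z(H) − z(FA) = -0.9307 − 0.1560 = -1.0867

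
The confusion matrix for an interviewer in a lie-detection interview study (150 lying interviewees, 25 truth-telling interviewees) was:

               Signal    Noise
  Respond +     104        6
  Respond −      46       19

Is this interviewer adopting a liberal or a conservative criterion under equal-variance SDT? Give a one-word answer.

conservative

z(H) = 0.505, z(FA) = -0.706
c = −½·(z(H) + z(FA)) = 0.1005
c > 0 → conservative criterion (biased toward responding “no”).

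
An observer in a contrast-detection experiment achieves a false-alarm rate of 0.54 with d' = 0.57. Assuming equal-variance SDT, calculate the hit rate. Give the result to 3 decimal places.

z(false-alarm rate) = z(0.54) = 0.1004
z(H) = z(FA) + d' = 0.1004 + 0.57 = 0.6704
hit rate = Φ(0.6704) = 0.7487

hit rate = 0.749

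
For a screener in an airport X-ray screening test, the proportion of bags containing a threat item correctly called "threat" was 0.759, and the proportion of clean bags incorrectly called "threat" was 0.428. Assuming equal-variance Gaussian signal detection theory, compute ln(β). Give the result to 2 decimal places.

Φ⁻¹(0.759) = 0.703, Φ⁻¹(0.428) = -0.181
ln β = −½·[z(H)² − z(FA)²] = −0.5 × (0.494 − 0.033) = -0.2305

ln β = -0.23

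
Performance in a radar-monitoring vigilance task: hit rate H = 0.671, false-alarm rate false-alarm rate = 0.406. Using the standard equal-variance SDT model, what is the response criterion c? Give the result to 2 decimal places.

c = -0.10

z(H) = z(0.671) = 0.443
z(FA) = z(0.406) = -0.238
c = −½·[z(H) + z(FA)] = −0.5 × (0.443 + (-0.238)) = -0.1025
c < 0: the operator has a liberal response bias.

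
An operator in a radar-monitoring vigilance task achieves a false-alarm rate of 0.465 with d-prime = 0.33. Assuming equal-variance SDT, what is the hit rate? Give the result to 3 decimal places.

hit rate = 0.596

z(false-alarm rate) = z(0.465) = -0.0878
z(H) = z(FA) + d' = -0.0878 + 0.33 = 0.2422
hit rate = Φ(0.2422) = 0.5957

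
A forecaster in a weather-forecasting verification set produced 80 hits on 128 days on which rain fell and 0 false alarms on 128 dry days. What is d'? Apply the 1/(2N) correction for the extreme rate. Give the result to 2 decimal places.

d' = 2.98

The false-alarm rate is 0/128 = 0, so apply the 1/(2N) correction: FA → 1/(2·128) = 0.00391.
z(H) = z(0.62500) = 0.319
z(FA) = z(0.00391) = -2.660
d' = 0.319 − (-2.660) = 2.979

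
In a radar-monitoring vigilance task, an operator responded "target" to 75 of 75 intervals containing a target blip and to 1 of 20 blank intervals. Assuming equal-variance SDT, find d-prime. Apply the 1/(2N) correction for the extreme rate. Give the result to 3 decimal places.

The hit rate is 75/75 = 1, so apply the 1/(2N) correction: H → 1 − 1/(2·75) = 0.99333.
z(H) = z(0.99333) = 2.4746
z(FA) = z(0.05000) = -1.6449
d' = 2.4746 − (-1.6449) = 4.1195

d-prime = 4.120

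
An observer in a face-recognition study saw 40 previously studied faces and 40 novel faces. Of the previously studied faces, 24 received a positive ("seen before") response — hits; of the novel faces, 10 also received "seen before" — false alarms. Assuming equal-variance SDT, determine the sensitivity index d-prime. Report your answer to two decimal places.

H = 24/40 = 0.6000
FA = 10/40 = 0.2500
Φ⁻¹(0.6000) = 0.2533, Φ⁻¹(0.2500) = -0.6745
d' = z(H) − z(FA) = 0.2533 − (-0.6745) = 0.9278

d-prime = 0.93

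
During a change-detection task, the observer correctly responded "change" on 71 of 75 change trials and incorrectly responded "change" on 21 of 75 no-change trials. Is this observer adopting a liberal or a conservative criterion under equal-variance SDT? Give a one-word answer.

liberal

z(H) = 1.613, z(FA) = -0.583
c = −½·(z(H) + z(FA)) = -0.515
c < 0 → liberal criterion (biased toward responding “yes”).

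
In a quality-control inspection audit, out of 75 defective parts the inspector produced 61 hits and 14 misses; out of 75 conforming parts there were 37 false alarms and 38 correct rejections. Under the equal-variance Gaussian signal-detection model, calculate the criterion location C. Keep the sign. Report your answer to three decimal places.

C = -0.437

H = 61/75 = 0.8133
FA = 37/75 = 0.4933
z(H) = z(0.8133) = 0.8901
z(FA) = z(0.4933) = -0.0168
c = −½·[z(H) + z(FA)] = −0.5 × (0.8901 + (-0.0168)) = -0.43665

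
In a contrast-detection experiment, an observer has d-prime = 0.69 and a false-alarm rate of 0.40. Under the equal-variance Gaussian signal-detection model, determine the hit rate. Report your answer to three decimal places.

hit rate = 0.669

z(false-alarm rate) = z(0.40) = -0.2533
z(H) = z(FA) + d' = -0.2533 + 0.69 = 0.4367
hit rate = Φ(0.4367) = 0.6688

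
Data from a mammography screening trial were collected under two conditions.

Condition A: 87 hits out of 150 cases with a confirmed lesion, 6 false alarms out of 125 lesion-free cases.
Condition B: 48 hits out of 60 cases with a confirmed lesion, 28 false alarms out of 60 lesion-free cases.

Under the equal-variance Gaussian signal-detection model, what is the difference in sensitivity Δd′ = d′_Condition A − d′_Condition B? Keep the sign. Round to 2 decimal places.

Condition A: z(0.5800) = 0.202, z(0.0480) = -1.665, d' = 1.867
Condition B: z(0.8000) = 0.842, z(0.4667) = -0.084, d' = 0.926
Δd' = d'_Condition A − d'_Condition B = 1.867 − 0.926 = 0.941
Condition A has the higher sensitivity.

Δd′ = 0.94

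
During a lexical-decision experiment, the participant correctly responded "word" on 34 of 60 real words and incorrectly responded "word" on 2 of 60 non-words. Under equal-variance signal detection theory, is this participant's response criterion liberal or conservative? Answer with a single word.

conservative

z(H) = 0.168, z(FA) = -1.834
c = −½·(z(H) + z(FA)) = 0.833
c > 0 → conservative criterion (biased toward responding “no”).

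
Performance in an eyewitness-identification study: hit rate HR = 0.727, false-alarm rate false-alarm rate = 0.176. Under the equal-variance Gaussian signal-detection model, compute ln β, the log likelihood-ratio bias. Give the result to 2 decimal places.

z(H) = z(0.727) = 0.604
z(FA) = z(0.176) = -0.931
ln β = −½·[z(H)² − z(FA)²] = −0.5 × (0.365 − 0.867) = 0.251

ln β = 0.25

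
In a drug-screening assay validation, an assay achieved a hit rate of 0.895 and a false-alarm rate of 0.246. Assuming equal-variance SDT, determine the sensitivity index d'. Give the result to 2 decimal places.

d' = 1.94

z(0.895) = 1.254, z(0.246) = -0.687
d' = z(H) − z(FA) = 1.254 − (-0.687) = 1.941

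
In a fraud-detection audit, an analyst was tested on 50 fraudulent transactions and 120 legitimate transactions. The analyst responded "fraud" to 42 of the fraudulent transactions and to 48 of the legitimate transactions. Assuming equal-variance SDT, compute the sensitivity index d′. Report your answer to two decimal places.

H = 42/50 = 0.8400
FA = 48/120 = 0.4000
z(H) = z(0.8400) = 0.9945
z(FA) = z(0.4000) = -0.2533
d' = z(H) − z(FA) = 0.9945 − (-0.2533) = 1.2478

d′ = 1.25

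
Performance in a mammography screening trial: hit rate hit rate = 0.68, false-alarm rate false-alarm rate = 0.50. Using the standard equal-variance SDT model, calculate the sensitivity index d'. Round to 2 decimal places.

z(H) = z(0.68) = 0.468
z(FA) = z(0.50) = 0.000
d' = z(H) − z(FA) = 0.468 − 0.000 = 0.468

d' = 0.47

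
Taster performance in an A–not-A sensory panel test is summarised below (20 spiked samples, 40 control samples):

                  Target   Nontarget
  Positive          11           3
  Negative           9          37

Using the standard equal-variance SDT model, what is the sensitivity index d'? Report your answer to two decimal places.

H = 11/20 = 0.5500
FA = 3/40 = 0.0750
z(0.5500) = 0.126, z(0.0750) = -1.440
d' = z(H) − z(FA) = 0.126 − (-1.440) = 1.566

d' = 1.57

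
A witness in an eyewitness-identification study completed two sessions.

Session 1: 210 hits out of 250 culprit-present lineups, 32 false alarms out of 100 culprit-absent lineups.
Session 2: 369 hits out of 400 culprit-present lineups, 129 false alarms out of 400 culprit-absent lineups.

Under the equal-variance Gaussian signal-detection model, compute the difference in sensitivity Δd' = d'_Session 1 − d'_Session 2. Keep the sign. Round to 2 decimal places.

Session 1: z(0.8400) = 0.994, z(0.3200) = -0.468, d' = 1.462
Session 2: z(0.9225) = 1.422, z(0.3225) = -0.461, d' = 1.883
Δd' = d'_Session 1 − d'_Session 2 = 1.462 − 1.883 = -0.421
Session 2 has the higher sensitivity.

Δd' = -0.42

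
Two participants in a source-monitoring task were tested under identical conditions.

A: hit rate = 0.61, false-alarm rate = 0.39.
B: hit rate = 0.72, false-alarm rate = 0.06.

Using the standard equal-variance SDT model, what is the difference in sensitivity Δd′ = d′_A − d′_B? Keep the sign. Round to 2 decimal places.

Δd′ = -1.58

A: z(0.61) = 0.279, z(0.39) = -0.279, d' = 0.558
B: z(0.72) = 0.583, z(0.06) = -1.555, d' = 2.138
Δd' = d'_A − d'_B = 0.558 − 2.138 = -1.580
B has the higher sensitivity.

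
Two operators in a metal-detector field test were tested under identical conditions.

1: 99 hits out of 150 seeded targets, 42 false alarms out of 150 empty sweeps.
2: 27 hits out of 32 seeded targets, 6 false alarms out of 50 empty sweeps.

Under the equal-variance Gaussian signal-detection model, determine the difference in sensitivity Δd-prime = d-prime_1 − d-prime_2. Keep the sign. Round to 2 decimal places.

1: z(0.6600) = 0.412, z(0.2800) = -0.583, d' = 0.995
2: z(0.8438) = 1.010, z(0.1200) = -1.175, d' = 2.185
Δd' = d'_1 − d'_2 = 0.995 − 2.185 = -1.190
2 has the higher sensitivity.

Δd-prime = -1.19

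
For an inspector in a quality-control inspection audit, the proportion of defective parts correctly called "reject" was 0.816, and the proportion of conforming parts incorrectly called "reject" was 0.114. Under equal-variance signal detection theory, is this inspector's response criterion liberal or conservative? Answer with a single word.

z(H) = 0.900, z(FA) = -1.206
c = −½·(z(H) + z(FA)) = 0.153
c > 0 → conservative criterion (biased toward responding “no”).

conservative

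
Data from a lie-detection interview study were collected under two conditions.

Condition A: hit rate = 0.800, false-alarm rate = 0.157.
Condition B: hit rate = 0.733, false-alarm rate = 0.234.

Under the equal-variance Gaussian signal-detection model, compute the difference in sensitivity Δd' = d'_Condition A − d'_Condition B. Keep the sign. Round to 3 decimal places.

Condition A: z(0.800) = 0.8416, z(0.157) = -1.0069, d' = 1.8485
Condition B: z(0.733) = 0.6219, z(0.234) = -0.7257, d' = 1.3476
Δd' = d'_Condition A − d'_Condition B = 1.8485 − 1.3476 = 0.5009
Condition A has the higher sensitivity.

Δd' = 0.501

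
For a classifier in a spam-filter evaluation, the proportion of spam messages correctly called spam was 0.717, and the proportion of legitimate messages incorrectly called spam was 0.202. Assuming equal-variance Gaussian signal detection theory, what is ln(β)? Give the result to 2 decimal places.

ln β = 0.18

z(0.717) = 0.574, z(0.202) = -0.834
ln β = −½·[z(H)² − z(FA)²] = −0.5 × (0.329 − 0.696) = 0.1835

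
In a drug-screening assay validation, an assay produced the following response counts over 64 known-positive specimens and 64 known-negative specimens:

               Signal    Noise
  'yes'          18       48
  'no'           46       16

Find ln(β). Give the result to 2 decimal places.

H = 18/64 = 0.2812
FA = 48/64 = 0.7500
z(H) = z(0.2812) = -0.579
z(FA) = z(0.7500) = 0.674
ln β = −½·[z(H)² − z(FA)²] = −0.5 × (0.335 − 0.454) = 0.0595

ln β = 0.06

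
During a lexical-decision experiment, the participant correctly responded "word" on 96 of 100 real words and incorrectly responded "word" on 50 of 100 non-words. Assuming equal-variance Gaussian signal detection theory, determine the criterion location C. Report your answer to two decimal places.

H = 96/100 = 0.9600
FA = 50/100 = 0.5000
z(H) = z(0.9600) = 1.751
z(FA) = z(0.5000) = 0.000
c = −½·[z(H) + z(FA)] = −0.5 × (1.751 + 0.000) = -0.8755
c < 0: the participant has a liberal response bias.

C = -0.88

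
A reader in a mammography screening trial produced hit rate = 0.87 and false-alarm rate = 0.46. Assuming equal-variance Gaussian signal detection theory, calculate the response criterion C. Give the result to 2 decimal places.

z(H) = z(0.87) = 1.1264
z(FA) = z(0.46) = -0.1004
c = −½·[z(H) + z(FA)] = −0.5 × (1.1264 + (-0.1004)) = -0.5130

C = -0.51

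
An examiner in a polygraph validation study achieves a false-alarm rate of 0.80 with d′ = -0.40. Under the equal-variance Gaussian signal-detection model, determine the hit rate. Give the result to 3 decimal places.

z(false-alarm rate) = z(0.80) = 0.8416
z(H) = z(FA) + d' = 0.8416 + (-0.40) = 0.4416
hit rate = Φ(0.4416) = 0.6706

hit rate = 0.671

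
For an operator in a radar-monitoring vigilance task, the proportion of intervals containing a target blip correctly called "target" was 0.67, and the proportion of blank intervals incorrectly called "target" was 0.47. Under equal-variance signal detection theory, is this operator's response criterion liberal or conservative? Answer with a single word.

liberal

z(H) = 0.440, z(FA) = -0.075
c = −½·(z(H) + z(FA)) = -0.1825
c < 0 → liberal criterion (biased toward responding “yes”).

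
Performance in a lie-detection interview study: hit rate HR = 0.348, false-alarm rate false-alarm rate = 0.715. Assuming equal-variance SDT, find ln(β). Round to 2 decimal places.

ln β = 0.09

z(H) = z(0.348) = -0.391
z(FA) = z(0.715) = 0.568
ln β = −½·[z(H)² − z(FA)²] = −0.5 × (0.153 − 0.323) = 0.085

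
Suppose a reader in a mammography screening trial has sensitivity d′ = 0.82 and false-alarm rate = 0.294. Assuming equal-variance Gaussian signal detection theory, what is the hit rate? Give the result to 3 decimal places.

hit rate = 0.610

z(false-alarm rate) = z(0.294) = -0.5417
z(H) = z(FA) + d' = -0.5417 + 0.82 = 0.2783
hit rate = Φ(0.2783) = 0.6096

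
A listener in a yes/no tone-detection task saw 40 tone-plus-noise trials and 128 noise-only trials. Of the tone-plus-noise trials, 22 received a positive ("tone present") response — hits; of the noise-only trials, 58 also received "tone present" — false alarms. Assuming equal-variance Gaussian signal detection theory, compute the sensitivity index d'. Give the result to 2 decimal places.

d' = 0.24

H = 22/40 = 0.5500
FA = 58/128 = 0.4531
z(0.5500) = 0.1257, z(0.4531) = -0.1178
d' = z(H) − z(FA) = 0.1257 − (-0.1178) = 0.2435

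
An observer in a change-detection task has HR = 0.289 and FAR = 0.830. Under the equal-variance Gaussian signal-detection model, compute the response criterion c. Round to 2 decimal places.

c = -0.20

Φ⁻¹(0.289) = -0.556, Φ⁻¹(0.830) = 0.954
c = −½·[z(H) + z(FA)] = −0.5 × (-0.556 + 0.954) = -0.199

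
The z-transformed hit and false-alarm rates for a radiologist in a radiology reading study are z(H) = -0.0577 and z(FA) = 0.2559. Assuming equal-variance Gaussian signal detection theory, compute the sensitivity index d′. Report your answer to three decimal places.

d′ = -0.314

d' = z(H) − z(FA) = -0.0577 − 0.2559 = -0.3136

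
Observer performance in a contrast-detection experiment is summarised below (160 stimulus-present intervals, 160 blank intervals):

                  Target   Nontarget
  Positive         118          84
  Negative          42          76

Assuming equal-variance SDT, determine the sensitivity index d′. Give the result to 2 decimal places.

H = 118/160 = 0.7375
FA = 84/160 = 0.5250
z(0.7375) = 0.6357, z(0.5250) = 0.0627
d' = z(H) − z(FA) = 0.6357 − 0.0627 = 0.5730

d′ = 0.57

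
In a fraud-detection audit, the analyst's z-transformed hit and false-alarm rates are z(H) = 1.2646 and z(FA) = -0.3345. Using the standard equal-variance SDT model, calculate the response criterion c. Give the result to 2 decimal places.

c = −½·[z(H) + z(FA)] = −½·(1.2646 + (-0.3345)) = -0.46505
c < 0: the analyst has a liberal response bias.

c = -0.47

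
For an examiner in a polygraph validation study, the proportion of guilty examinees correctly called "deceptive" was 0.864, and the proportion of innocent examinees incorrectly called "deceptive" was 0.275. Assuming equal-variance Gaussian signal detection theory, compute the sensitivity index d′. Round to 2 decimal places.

Φ⁻¹(H) = 1.098
Φ⁻¹(FA) = -0.598
d' = z(H) − z(FA) = 1.098 − (-0.598) = 1.696

d′ = 1.70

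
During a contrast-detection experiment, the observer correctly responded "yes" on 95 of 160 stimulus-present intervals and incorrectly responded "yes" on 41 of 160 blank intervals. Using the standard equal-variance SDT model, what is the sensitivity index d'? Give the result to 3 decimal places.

H = 95/160 = 0.5938
FA = 41/160 = 0.2562
Φ⁻¹(0.5938) = 0.2373, Φ⁻¹(0.2562) = -0.6551
d' = z(H) − z(FA) = 0.2373 − (-0.6551) = 0.8924

d' = 0.892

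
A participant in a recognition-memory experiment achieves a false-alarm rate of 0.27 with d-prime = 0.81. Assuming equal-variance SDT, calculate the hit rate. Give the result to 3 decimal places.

z(false-alarm rate) = z(0.27) = -0.6128
z(H) = z(FA) + d' = -0.6128 + 0.81 = 0.1972
hit rate = Φ(0.1972) = 0.5782

hit rate = 0.578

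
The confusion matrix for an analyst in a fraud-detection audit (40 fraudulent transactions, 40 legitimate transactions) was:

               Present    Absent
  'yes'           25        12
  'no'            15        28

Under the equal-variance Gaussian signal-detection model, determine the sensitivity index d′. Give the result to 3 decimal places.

H = 25/40 = 0.6250
FA = 12/40 = 0.3000
Φ⁻¹(H) = 0.3186
Φ⁻¹(FA) = -0.5244
d' = z(H) − z(FA) = 0.3186 − (-0.5244) = 0.8430

d′ = 0.843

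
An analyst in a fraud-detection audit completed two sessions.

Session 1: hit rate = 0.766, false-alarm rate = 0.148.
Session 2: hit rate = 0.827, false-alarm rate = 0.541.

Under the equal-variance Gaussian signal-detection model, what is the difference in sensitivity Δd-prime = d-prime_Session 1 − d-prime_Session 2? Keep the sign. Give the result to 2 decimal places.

Session 1: z(0.766) = 0.726, z(0.148) = -1.045, d' = 1.771
Session 2: z(0.827) = 0.942, z(0.541) = 0.103, d' = 0.839
Δd' = d'_Session 1 − d'_Session 2 = 1.771 − 0.839 = 0.932
Session 1 has the higher sensitivity.

Δd-prime = 0.93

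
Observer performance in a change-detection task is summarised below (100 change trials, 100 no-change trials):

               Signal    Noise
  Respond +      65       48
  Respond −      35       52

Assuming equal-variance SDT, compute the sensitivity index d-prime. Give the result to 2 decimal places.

H = 65/100 = 0.6500
FA = 48/100 = 0.4800
Φ⁻¹(H) = Φ⁻¹(0.6500) = 0.385
Φ⁻¹(FA) = Φ⁻¹(0.4800) = -0.050
d' = z(H) − z(FA) = 0.385 − (-0.050) = 0.435

d-prime = 0.44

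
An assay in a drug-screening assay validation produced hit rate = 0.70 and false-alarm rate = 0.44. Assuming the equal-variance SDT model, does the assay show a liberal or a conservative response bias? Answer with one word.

z(H) = 0.524, z(FA) = -0.151
c = −½·(z(H) + z(FA)) = -0.1865
c < 0 → liberal criterion (biased toward responding “yes”).

liberal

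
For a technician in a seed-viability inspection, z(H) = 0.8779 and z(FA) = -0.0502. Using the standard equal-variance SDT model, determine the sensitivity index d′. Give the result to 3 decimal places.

d' = z(H) − z(FA) = 0.8779 − (-0.0502) = 0.9281

d′ = 0.928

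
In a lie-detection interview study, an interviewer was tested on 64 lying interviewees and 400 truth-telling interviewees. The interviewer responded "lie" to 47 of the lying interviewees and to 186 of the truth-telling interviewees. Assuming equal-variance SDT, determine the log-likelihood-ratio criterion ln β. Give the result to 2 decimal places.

H = 47/64 = 0.7344
FA = 186/400 = 0.4650
z(H) = 0.626
z(FA) = -0.088
ln β = −½·[z(H)² − z(FA)²] = −0.5 × (0.392 − 0.008) = -0.192

ln β = -0.19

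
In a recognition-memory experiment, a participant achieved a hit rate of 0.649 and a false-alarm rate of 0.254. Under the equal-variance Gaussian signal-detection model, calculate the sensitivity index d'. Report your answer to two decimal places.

d' = 1.04

z(H) = z(0.649) = 0.3826
z(FA) = z(0.254) = -0.6620
d' = z(H) − z(FA) = 0.3826 − (-0.6620) = 1.0446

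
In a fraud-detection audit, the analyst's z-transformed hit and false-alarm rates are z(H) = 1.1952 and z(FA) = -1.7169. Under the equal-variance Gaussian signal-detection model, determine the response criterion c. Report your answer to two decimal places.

c = 0.26

c = −½·[z(H) + z(FA)] = −½·(1.1952 + (-1.7169)) = 0.26085
c > 0: the analyst has a conservative response bias.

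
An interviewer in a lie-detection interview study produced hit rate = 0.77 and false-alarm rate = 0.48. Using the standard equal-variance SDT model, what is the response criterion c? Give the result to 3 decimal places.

z(H) = 0.7388
z(FA) = -0.0502
c = −½·[z(H) + z(FA)] = −0.5 × (0.7388 + (-0.0502)) = -0.3443
c < 0: the interviewer has a liberal response bias.

c = -0.344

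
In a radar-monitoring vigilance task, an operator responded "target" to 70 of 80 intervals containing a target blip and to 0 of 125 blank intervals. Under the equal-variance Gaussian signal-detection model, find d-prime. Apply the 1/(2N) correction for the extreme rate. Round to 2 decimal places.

The false-alarm rate is 0/125 = 0, so apply the 1/(2N) correction: FA → 1/(2·125) = 0.00400.
z(H) = z(0.87500) = 1.150
z(FA) = z(0.00400) = -2.652
d' = 1.150 − (-2.652) = 3.802

d-prime = 3.80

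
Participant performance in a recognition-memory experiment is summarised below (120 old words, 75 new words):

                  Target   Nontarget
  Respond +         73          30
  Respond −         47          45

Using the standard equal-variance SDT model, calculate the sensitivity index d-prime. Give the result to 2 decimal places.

d-prime = 0.53

H = 73/120 = 0.6083
FA = 30/75 = 0.4000
z(0.6083) = 0.275, z(0.4000) = -0.253
d' = z(H) − z(FA) = 0.275 − (-0.253) = 0.528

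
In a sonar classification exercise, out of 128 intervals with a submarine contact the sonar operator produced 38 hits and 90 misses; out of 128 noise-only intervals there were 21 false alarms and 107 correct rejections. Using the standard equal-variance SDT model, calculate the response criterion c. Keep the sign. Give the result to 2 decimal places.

c = 0.76

H = 38/128 = 0.2969
FA = 21/128 = 0.1641
z(H) = z(0.2969) = -0.5333
z(FA) = z(0.1641) = -0.9777
c = −½·[z(H) + z(FA)] = −0.5 × (-0.5333 + (-0.9777)) = 0.7555
c > 0: the sonar operator has a conservative response bias.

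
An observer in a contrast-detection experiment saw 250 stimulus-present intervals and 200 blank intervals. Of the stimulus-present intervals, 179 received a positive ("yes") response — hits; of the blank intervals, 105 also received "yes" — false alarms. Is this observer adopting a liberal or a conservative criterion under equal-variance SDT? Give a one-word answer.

liberal

z(H) = 0.571, z(FA) = 0.063
c = −½·(z(H) + z(FA)) = -0.317
c < 0 → liberal criterion (biased toward responding “yes”).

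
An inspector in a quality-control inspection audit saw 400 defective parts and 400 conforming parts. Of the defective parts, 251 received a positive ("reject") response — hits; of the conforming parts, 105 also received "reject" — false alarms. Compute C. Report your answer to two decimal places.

C = 0.16

H = 251/400 = 0.6275
FA = 105/400 = 0.2625
z(H) = 0.325
z(FA) = -0.636
c = −½·[z(H) + z(FA)] = −0.5 × (0.325 + (-0.636)) = 0.1555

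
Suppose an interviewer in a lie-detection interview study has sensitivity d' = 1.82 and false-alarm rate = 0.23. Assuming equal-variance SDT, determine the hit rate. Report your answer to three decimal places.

hit rate = 0.860

z(false-alarm rate) = z(0.23) = -0.7388
z(H) = z(FA) + d' = -0.7388 + 1.82 = 1.0812
hit rate = Φ(1.0812) = 0.8602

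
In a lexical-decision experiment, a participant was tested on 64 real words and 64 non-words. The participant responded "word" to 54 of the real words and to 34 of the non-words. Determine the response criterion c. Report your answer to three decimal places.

H = 54/64 = 0.8438
FA = 34/64 = 0.5312
z(H) = 1.0102
z(FA) = 0.0783
c = −½·[z(H) + z(FA)] = −0.5 × (1.0102 + 0.0783) = -0.54425
c < 0: the participant has a liberal response bias.

c = -0.544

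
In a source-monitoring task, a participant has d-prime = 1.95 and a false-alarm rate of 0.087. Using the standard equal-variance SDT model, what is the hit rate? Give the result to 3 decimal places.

hit rate = 0.723

z(false-alarm rate) = z(0.087) = -1.3595
z(H) = z(FA) + d' = -1.3595 + 1.95 = 0.5905
hit rate = Φ(0.5905) = 0.7226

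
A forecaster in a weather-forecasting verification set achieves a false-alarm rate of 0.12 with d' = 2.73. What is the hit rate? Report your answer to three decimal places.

hit rate = 0.940

z(false-alarm rate) = z(0.12) = -1.1750
z(H) = z(FA) + d' = -1.1750 + 2.73 = 1.5550
hit rate = Φ(1.5550) = 0.9400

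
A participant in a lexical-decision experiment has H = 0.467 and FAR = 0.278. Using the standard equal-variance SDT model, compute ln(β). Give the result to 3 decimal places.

Φ⁻¹(H) = Φ⁻¹(0.467) = -0.0828
Φ⁻¹(FA) = Φ⁻¹(0.278) = -0.5888
ln β = −½·[z(H)² − z(FA)²] = −0.5 × (0.0069 − 0.3467) = 0.1699

ln β = 0.170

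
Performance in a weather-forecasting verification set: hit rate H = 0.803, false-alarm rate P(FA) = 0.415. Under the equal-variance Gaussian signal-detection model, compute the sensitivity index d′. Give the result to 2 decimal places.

z(H) = 0.8524
z(FA) = -0.2147
d' = z(H) − z(FA) = 0.8524 − (-0.2147) = 1.0671

d′ = 1.07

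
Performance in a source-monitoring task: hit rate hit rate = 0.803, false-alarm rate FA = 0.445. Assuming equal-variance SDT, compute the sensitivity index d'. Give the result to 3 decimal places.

d' = 0.991

z(H) = 0.8524
z(FA) = -0.1383
d' = z(H) − z(FA) = 0.8524 − (-0.1383) = 0.9907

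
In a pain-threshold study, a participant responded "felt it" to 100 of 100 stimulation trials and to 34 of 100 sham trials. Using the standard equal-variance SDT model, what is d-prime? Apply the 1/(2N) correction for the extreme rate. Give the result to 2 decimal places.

The hit rate is 100/100 = 1, so apply the 1/(2N) correction: H → 1 − 1/(2·100) = 0.99500.
z(H) = z(0.99500) = 2.576
z(FA) = z(0.34000) = -0.412
d' = 2.576 − (-0.412) = 2.988

d-prime = 2.99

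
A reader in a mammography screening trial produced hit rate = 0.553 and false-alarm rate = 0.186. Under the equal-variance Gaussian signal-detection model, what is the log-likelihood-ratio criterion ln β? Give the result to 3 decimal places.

ln β = 0.390

z(0.553) = 0.1332, z(0.186) = -0.8927
ln β = −½·[z(H)² − z(FA)²] = −0.5 × (0.0177 − 0.7969) = 0.3896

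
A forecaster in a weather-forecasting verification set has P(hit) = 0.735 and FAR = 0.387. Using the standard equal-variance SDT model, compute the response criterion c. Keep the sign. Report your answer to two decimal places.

c = -0.17

Φ⁻¹(0.735) = 0.6280, Φ⁻¹(0.387) = -0.2871
c = −½·[z(H) + z(FA)] = −0.5 × (0.6280 + (-0.2871)) = -0.17045
c < 0: the forecaster has a liberal response bias.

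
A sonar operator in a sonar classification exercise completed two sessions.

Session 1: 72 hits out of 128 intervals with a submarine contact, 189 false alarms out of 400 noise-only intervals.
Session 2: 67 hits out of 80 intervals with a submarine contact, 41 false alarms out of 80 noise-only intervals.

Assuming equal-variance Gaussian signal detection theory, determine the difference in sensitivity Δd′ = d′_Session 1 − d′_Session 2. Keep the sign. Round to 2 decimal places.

Session 1: z(0.5625) = 0.157, z(0.4725) = -0.069, d' = 0.226
Session 2: z(0.8375) = 0.984, z(0.5125) = 0.031, d' = 0.953
Δd' = d'_Session 1 − d'_Session 2 = 0.226 − 0.953 = -0.727
Session 2 has the higher sensitivity.

Δd′ = -0.73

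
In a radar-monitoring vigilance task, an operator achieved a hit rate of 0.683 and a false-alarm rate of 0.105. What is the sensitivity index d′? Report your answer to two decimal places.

Φ⁻¹(H) = 0.4761
Φ⁻¹(FA) = -1.2536
d' = z(H) − z(FA) = 0.4761 − (-1.2536) = 1.7297

d′ = 1.73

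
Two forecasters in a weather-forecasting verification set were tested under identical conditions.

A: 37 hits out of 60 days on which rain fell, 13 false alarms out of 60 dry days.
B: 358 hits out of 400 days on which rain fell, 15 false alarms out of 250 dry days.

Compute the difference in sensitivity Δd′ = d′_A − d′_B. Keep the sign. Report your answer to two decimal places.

A: z(0.6167) = 0.297, z(0.2167) = -0.783, d' = 1.080
B: z(0.8950) = 1.254, z(0.0600) = -1.555, d' = 2.809
Δd' = d'_A − d'_B = 1.080 − 2.809 = -1.729
B has the higher sensitivity.

Δd′ = -1.73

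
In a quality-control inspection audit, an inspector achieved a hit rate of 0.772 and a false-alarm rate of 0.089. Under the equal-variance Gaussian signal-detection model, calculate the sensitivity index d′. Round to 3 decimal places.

d′ = 2.092

z(H) = z(0.772) = 0.7454
z(FA) = z(0.089) = -1.3469
d' = z(H) − z(FA) = 0.7454 − (-1.3469) = 2.0923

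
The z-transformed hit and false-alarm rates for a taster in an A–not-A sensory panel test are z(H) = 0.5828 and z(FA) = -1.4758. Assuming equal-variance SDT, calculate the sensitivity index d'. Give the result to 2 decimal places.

d' = 2.06

d' = z(H) − z(FA) = 0.5828 − (-1.4758) = 2.0586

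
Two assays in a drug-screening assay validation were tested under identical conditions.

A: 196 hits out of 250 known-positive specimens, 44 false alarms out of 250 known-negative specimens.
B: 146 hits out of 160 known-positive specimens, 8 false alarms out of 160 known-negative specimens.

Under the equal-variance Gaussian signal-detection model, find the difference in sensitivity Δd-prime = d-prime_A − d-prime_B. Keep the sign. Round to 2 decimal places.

Δd-prime = -1.28

A: z(0.7840) = 0.786, z(0.1760) = -0.931, d' = 1.717
B: z(0.9125) = 1.356, z(0.0500) = -1.645, d' = 3.001
Δd' = d'_A − d'_B = 1.717 − 3.001 = -1.284
B has the higher sensitivity.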